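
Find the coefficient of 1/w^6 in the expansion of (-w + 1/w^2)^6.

General term: C(6,j)·(-w)^j·(1/w^2)^(6-j), with w-exponent 1j − 2(6−j) = 3j − 12.
Set 3j − 12 = -6: j = 2.
C(6,2) = 15; (-1)^2 = 1; 1^4 = 1.
Coefficient = 15 · 1 · 1 = 15.

15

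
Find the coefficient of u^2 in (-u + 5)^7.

The general term is C(7,j)·(-u)^j·(5)^(7-j); the u^2 term has j = 2.
C(7,2) = 21.
Coefficient = C(7,2) · 5^5 = 21 · 3125 = 65625.

65625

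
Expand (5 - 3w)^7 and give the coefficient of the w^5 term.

The general term is C(7,j)·(5)^j·(-3w)^(7-j); the w^5 term has j = 2.
C(7,2) = 21.
Coefficient = C(7,2) · 5^2 · (-3)^5 = 21 · 25 · (-243) = -127575.

-127575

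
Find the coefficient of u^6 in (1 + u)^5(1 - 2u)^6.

Coefficient of u^6 = Σ_{j} C(5,j)·1^j·C(6,6-j)·(-2)^(6-j) for j from 0 to 5.
= 64 + (-960) + 2400 + (-1600) + 300 + (-12) = 192.

192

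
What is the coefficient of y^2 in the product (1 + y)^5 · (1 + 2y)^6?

130

Coefficient of y^2 = Σ_{j} C(5,j)·1^j·C(6,2-j)·2^(2-j) for j from 0 to 2.
= 60 + 60 + 10 = 130.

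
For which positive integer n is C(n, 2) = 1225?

50

n(n−1)/2 = 1225 ⇒ n(n−1) = 2450. Since 50·49 = 2450, n = 50.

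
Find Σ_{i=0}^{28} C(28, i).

268435456

The entries of row 28 sum to 2^28 = 268435456.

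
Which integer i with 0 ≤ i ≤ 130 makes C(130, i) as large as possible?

C(130,i) is maximized at i = 130/2 = 65.

65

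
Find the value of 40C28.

C(40,28) = C(40,12) by symmetry.
C(40,12) = (40·39·38·37·36·35·34·33·32·31·30·29) / 12! = 2676111755885568000 / 479001600 = 5586853480.

5586853480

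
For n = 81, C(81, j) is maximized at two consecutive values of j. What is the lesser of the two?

For odd n = 81, C(81,j) peaks at j = (n−1)/2 and (n+1)/2; the lesser is 40.

40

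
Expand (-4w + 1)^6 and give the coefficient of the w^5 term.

-6144

The general term is C(6,j)·(-4w)^j·(1)^(6-j); the w^5 term has j = 5.
C(6,5) = 6.
Coefficient = C(6,5) · (-4)^5 = 6 · (-1024) = -6144.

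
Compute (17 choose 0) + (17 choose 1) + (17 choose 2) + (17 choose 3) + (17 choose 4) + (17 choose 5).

1 + 17 + 136 + 680 + 2380 + 6188 = 9402.

9402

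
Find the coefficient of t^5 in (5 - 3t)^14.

The general term is C(14,j)·(5)^j·(-3t)^(14-j); the t^5 term has j = 9.
C(14,9) = 2002.
Coefficient = C(14,9) · 5^9 · (-3)^5 = 2002 · 1953125 · (-243) = -950167968750.

-950167968750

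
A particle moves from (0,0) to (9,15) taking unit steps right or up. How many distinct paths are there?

Each path is a sequence of 24 steps with 9 rights: C(24,9) = 1307504.

1307504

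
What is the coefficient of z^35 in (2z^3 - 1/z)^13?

General term: C(13,j)·(2z^3)^j·(-1/z)^(13-j), with z-exponent 3j − 1(13−j) = 4j − 13.
Set 4j − 13 = 35: j = 12.
C(13,12) = 13; 2^12 = 4096; (-1)^1 = -1.
Coefficient = 13 · 4096 · (-1) = -53248.

-53248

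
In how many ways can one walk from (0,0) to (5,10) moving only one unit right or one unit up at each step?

3003

Each path is a sequence of 15 steps with 5 rights: C(15,5) = 3003.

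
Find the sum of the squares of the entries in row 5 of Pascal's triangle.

252

By Vandermonde's identity, Σ C(5,r)² = C(10,5) = 252.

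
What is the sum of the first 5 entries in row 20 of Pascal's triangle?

6196

1 + 20 + 190 + 1140 + 4845 = 6196.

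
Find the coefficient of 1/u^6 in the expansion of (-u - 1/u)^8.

8

General term: C(8,j)·(-u)^j·(-1/u)^(8-j), with u-exponent 1j − 1(8−j) = 2j − 8.
Set 2j − 8 = -6: j = 1.
C(8,1) = 8; (-1)^1 = -1; (-1)^7 = -1.
Coefficient = 8 · (-1) · (-1) = 8.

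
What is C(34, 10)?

131128140

C(34,10) = (34·33·32·31·30·29·28·27·26·25) / 10! = 475837794432000 / 3628800 = 131128140.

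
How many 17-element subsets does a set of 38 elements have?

28781143380

C(38,17) = (38·37·36·35·34·33·32·31·30·29·28·27·26·25·24·23·22) / 17! = 10237090866494416404480000 / 355687428096000 = 28781143380.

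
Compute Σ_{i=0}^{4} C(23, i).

1 + 23 + 253 + 1771 + 8855 = 10903.

10903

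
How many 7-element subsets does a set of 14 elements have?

3432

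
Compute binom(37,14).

C(37,14) = (37·36·35·34·33·32·31·30·29·28·27·26·25·24) / 14! = 532405391434076160000 / 87178291200 = 6107086800.

6107086800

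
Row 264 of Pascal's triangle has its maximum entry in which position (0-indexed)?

C(264,j) is maximized at j = 264/2 = 132.

132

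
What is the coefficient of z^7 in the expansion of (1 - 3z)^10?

The general term is C(10,j)·(1)^j·(-3z)^(10-j); the z^7 term has j = 3.
C(10,3) = 120.
Coefficient = C(10,3) · (-3)^7 = 120 · (-2187) = -262440.

-262440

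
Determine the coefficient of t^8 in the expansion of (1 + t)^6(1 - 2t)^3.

-36

Coefficient of t^8 = Σ_{j} C(6,j)·1^j·C(3,8-j)·(-2)^(8-j) for j from 5 to 6.
= (-48) + 12 = -36.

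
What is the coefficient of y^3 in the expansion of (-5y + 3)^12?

-541282500

The general term is C(12,j)·(-5y)^j·(3)^(12-j); the y^3 term has j = 3.
C(12,3) = 220.
Coefficient = C(12,3) · (-5)^3 · 3^9 = 220 · (-125) · 19683 = -541282500.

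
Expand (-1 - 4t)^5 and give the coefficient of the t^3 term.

The general term is C(5,j)·(-1)^j·(-4t)^(5-j); the t^3 term has j = 2.
C(5,2) = 10.
Coefficient = C(5,2) · (-4)^3 = 10 · (-64) = -640.

-640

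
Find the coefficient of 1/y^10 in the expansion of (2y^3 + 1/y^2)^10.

General term: C(10,j)·(2y^3)^j·(1/y^2)^(10-j), with y-exponent 3j − 2(10−j) = 5j − 20.
Set 5j − 20 = -10: j = 2.
C(10,2) = 45; 2^2 = 4; 1^8 = 1.
Coefficient = 45 · 4 · 1 = 180.

180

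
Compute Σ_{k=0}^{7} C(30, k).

2804012

1 + 30 + 435 + 4060 + 27405 + 142506 + 593775 + 2035800 = 2804012.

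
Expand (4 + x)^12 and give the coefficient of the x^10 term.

The general term is C(12,j)·(4)^j·(x)^(12-j); the x^10 term has j = 2.
C(12,2) = 66.
Coefficient = C(12,2) · 4^2 = 66 · 16 = 1056.

1056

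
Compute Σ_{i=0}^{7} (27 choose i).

1 + 27 + 351 + 2925 + 17550 + 80730 + 296010 + 888030 = 1285624.

1285624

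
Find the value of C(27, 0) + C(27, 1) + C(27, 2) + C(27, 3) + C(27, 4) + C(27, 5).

1 + 27 + 351 + 2925 + 17550 + 80730 = 101584.

101584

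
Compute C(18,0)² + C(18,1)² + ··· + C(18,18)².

Σ C(18,i)² is the coefficient of x^18 in (1+x)^18(1+x)^18 = (1+x)^36, i.e. C(36,18) = 9075135300.

9075135300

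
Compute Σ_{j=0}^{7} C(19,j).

1 + 19 + 171 + 969 + 3876 + 11628 + 27132 + 50388 = 94184.

94184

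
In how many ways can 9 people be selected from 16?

This is C(16,9) = 11440.

11440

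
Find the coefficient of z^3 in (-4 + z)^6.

-1280

The general term is C(6,j)·(-4)^j·(z)^(6-j); the z^3 term has j = 3.
C(6,3) = 20.
Coefficient = C(6,3) · (-4)^3 = 20 · (-64) = -1280.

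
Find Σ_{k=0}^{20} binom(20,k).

1048576

The entries of row 20 sum to 2^20 = 1048576.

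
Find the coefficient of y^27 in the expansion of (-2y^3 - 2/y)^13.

-2342912

General term: C(13,j)·(-2y^3)^j·(-2/y)^(13-j), with y-exponent 3j − 1(13−j) = 4j − 13.
Set 4j − 13 = 27: j = 10.
C(13,10) = 286; (-2)^10 = 1024; (-2)^3 = -8.
Coefficient = 286 · 1024 · (-8) = -2342912.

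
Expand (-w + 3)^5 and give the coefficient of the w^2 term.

270

The general term is C(5,j)·(-w)^j·(3)^(5-j); the w^2 term has j = 2.
C(5,2) = 10.
Coefficient = C(5,2) · 3^3 = 10 · 27 = 270.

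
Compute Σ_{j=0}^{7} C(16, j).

26333

1 + 16 + 120 + 560 + 1820 + 4368 + 8008 + 11440 = 26333.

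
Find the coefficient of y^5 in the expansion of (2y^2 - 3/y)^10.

General term: C(10,j)·(2y^2)^j·(-3/y)^(10-j), with y-exponent 2j − 1(10−j) = 3j − 10.
Set 3j − 10 = 5: j = 5.
C(10,5) = 252; 2^5 = 32; (-3)^5 = -243.
Coefficient = 252 · 32 · (-243) = -1959552.

-1959552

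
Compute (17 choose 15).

C(17,15) = C(17,2) by symmetry.
C(17,2) = (17·16) / 2! = 272 / 2 = 136.

136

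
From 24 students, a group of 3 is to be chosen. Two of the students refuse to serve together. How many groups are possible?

2002

All 3-subsets: C(24,3) = 2024. Those containing both fixed elements: C(22,1) = 22.
2024 − 22 = 2002.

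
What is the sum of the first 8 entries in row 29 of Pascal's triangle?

2182396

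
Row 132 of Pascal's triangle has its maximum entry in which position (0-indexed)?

66

C(132,i) is maximized at i = 132/2 = 66.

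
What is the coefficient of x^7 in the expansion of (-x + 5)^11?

-206250

The general term is C(11,j)·(-x)^j·(5)^(11-j); the x^7 term has j = 7.
C(11,7) = 330.
Coefficient = C(11,7) · (-1)^7 · 5^4 = 330 · (-1) · 625 = -206250.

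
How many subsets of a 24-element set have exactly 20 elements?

Choose the 20 positions: C(24,20) = 10626.

10626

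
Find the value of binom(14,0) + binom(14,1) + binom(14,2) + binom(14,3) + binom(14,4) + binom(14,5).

3473

1 + 14 + 91 + 364 + 1001 + 2002 = 3473.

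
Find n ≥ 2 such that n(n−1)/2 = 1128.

n(n−1)/2 = 1128 ⇒ n(n−1) = 2256. Since 48·47 = 2256, n = 48.

48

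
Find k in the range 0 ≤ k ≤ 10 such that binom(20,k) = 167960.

C(20,k) increases on 0 ≤ k ≤ 10. C(20,8) = 125970 and C(20,9) = 167960, so k = 9.

9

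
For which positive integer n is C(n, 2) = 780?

n(n−1)/2 = 780 ⇒ n(n−1) = 1560. Since 40·39 = 1560, n = 40.

40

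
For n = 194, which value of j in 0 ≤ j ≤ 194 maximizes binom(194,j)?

97

C(194,j) is maximized at j = 194/2 = 97.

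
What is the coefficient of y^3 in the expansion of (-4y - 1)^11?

-10560

The general term is C(11,j)·(-4y)^j·(-1)^(11-j); the y^3 term has j = 3.
C(11,3) = 165.
Coefficient = C(11,3) · (-4)^3 = 165 · (-64) = -10560.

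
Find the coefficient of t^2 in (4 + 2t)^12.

The general term is C(12,j)·(4)^j·(2t)^(12-j); the t^2 term has j = 10.
C(12,10) = 66.
Coefficient = C(12,10) · 4^10 · 2^2 = 66 · 1048576 · 4 = 276824064.

276824064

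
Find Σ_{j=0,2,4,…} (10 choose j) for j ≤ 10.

512

Half of (1+1)^10 + (1−1)^10 gives the even-index sum: 2^9 = 512.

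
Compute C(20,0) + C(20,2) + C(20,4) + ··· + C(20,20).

524288

Half of (1+1)^20 + (1−1)^20 gives the even-index sum: 2^19 = 524288.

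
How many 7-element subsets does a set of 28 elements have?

1184040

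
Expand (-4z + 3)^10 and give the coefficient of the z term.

The general term is C(10,j)·(-4z)^j·(3)^(10-j); the z^1 term has j = 1.
C(10,1) = 10.
Coefficient = C(10,1) · (-4)^1 · 3^9 = 10 · (-4) · 19683 = -787320.

-787320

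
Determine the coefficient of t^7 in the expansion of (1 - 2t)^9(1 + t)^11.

Coefficient of t^7 = Σ_{j} C(9,j)·(-2)^j·C(11,7-j)·1^(7-j) for j from 0 to 7.
= 330 + (-8316) + 66528 + (-221760) + 332640 + (-221760) + 59136 + (-4608) = 2190.

2190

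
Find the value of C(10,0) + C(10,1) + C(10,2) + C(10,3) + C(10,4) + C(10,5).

638

1 + 10 + 45 + 120 + 210 + 252 = 638.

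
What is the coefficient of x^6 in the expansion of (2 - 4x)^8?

458752

The general term is C(8,j)·(2)^j·(-4x)^(8-j); the x^6 term has j = 2.
C(8,2) = 28.
Coefficient = C(8,2) · 2^2 · (-4)^6 = 28 · 4 · 4096 = 458752.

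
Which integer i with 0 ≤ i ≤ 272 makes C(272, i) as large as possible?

136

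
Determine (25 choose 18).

C(25,18) = C(25,7) by symmetry.
C(25,7) = (25·24·23·22·21·20·19) / 7! = 2422728000 / 5040 = 480700.

480700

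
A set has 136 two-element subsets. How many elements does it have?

n(n−1)/2 = 136 ⇒ n(n−1) = 272. Since 17·16 = 272, n = 17.

17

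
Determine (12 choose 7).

C(12,7) = C(12,5) by symmetry.
C(12,5) = (12·11·10·9·8) / 5! = 95040 / 120 = 792.

792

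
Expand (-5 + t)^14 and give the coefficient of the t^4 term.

9775390625

The general term is C(14,j)·(-5)^j·(t)^(14-j); the t^4 term has j = 10.
C(14,10) = 1001.
Coefficient = C(14,10) · (-5)^10 = 1001 · 9765625 = 9775390625.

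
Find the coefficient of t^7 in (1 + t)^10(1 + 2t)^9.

Coefficient of t^7 = Σ_{j} C(10,j)·1^j·C(9,7-j)·2^(7-j) for j from 0 to 7.
= 4608 + 53760 + 181440 + 241920 + 141120 + 36288 + 3780 + 120 = 663036.

663036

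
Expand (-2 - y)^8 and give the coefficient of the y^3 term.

1792

The general term is C(8,j)·(-2)^j·(-y)^(8-j); the y^3 term has j = 5.
C(8,5) = 56.
Coefficient = C(8,5) · (-2)^5 · (-1)^3 = 56 · (-32) · (-1) = 1792.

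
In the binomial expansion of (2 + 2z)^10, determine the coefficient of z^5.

258048

The general term is C(10,j)·(2)^j·(2z)^(10-j); the z^5 term has j = 5.
C(10,5) = 252.
Coefficient = C(10,5) · 2^5 · 2^5 = 252 · 32 · 32 = 258048.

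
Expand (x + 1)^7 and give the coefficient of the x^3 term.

35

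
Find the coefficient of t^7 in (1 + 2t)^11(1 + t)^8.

Coefficient of t^7 = Σ_{j} C(11,j)·2^j·C(8,7-j)·1^(7-j) for j from 0 to 7.
= 8 + 616 + 12320 + 92400 + 295680 + 413952 + 236544 + 42240 = 1093760.

1093760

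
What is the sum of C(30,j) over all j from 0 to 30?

1073741824

Setting x = 1 in (1+x)^30 gives Σ C(30,j) = 2^30 = 1073741824.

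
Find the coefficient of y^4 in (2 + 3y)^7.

22680

The general term is C(7,j)·(2)^j·(3y)^(7-j); the y^4 term has j = 3.
C(7,3) = 35.
Coefficient = C(7,3) · 2^3 · 3^4 = 35 · 8 · 81 = 22680.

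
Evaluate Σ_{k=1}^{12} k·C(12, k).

24576

Differentiating (1+x)^12 and setting x=1: Σ k·C(12,k) = 12·2^11 = 24576.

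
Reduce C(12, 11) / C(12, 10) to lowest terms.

2/11

C(n,k+1)/C(n,k) = (n−k)/(k+1) = (12−10)/(10+1) = 2/11.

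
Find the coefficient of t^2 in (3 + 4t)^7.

81648

The general term is C(7,j)·(3)^j·(4t)^(7-j); the t^2 term has j = 5.
C(7,5) = 21.
Coefficient = C(7,5) · 3^5 · 4^2 = 21 · 243 · 16 = 81648.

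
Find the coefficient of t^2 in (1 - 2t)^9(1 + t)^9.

Coefficient of t^2 = Σ_{j} C(9,j)·(-2)^j·C(9,2-j)·1^(2-j) for j from 0 to 2.
= 36 + (-162) + 144 = 18.

18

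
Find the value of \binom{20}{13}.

77520

C(20,13) = C(20,7) by symmetry.
C(20,7) = (20·19·18·17·16·15·14) / 7! = 390700800 / 5040 = 77520.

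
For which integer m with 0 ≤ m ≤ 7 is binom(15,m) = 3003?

C(15,m) increases on 0 ≤ m ≤ 7. C(15,4) = 1365 and C(15,5) = 3003, so m = 5.

5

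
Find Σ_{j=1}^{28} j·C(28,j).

Differentiating (1+x)^28 and setting x=1: Σ j·C(28,j) = 28·2^27 = 3758096384.

3758096384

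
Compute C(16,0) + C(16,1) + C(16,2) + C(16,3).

697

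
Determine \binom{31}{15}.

300540195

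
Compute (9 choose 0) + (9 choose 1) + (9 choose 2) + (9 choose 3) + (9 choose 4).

256

1 + 9 + 36 + 84 + 126 = 256.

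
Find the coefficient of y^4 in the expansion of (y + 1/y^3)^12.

General term: C(12,j)·(y)^j·(1/y^3)^(12-j), with y-exponent 1j − 3(12−j) = 4j − 36.
Set 4j − 36 = 4: j = 10.
C(12,10) = 66; 1^10 = 1; 1^2 = 1.
Coefficient = 66 · 1 · 1 = 66.

66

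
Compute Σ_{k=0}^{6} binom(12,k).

2510

1 + 12 + 66 + 220 + 495 + 792 + 924 = 2510.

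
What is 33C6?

1107568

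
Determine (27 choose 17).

C(27,17) = C(27,10) by symmetry.
C(27,10) = (27·26·25·24·23·22·21·20·19·18) / 10! = 30613591008000 / 3628800 = 8436285.

8436285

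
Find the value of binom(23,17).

100947

C(23,17) = C(23,6) by symmetry.
C(23,6) = (23·22·21·20·19·18) / 6! = 72681840 / 720 = 100947.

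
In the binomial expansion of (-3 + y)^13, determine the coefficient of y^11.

The general term is C(13,j)·(-3)^j·(y)^(13-j); the y^11 term has j = 2.
C(13,2) = 78.
Coefficient = C(13,2) · (-3)^2 = 78 · 9 = 702.

702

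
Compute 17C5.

C(17,5) = (17·16·15·14·13) / 5! = 742560 / 120 = 6188.

6188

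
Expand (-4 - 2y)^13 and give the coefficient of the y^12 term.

The general term is C(13,j)·(-4)^j·(-2y)^(13-j); the y^12 term has j = 1.
C(13,1) = 13.
Coefficient = C(13,1) · (-4)^1 · (-2)^12 = 13 · (-4) · 4096 = -212992.

-212992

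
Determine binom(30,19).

54627300

C(30,19) = C(30,11) by symmetry.
C(30,11) = (30·29·28·27·26·25·24·23·22·21·20) / 11! = 2180547008640000 / 39916800 = 54627300.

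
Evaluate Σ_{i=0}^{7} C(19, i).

1 + 19 + 171 + 969 + 3876 + 11628 + 27132 + 50388 = 94184.

94184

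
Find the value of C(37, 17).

15905368710

C(37,17) = (37·36·35·34·33·32·31·30·29·28·27·26·25·24·23·22·21) / 17! = 5657339689378493276160000 / 355687428096000 = 15905368710.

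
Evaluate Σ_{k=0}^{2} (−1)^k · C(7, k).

15

The partial alternating sum Σ_{k=0}^{2} (−1)^k C(7,k) = (−1)^2 C(6,2) = 15.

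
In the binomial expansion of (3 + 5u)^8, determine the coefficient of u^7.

1875000

The general term is C(8,j)·(3)^j·(5u)^(8-j); the u^7 term has j = 1.
C(8,1) = 8.
Coefficient = C(8,1) · 3^1 · 5^7 = 8 · 3 · 78125 = 1875000.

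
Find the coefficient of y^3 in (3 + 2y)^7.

22680

The general term is C(7,j)·(3)^j·(2y)^(7-j); the y^3 term has j = 4.
C(7,4) = 35.
Coefficient = C(7,4) · 3^4 · 2^3 = 35 · 81 · 8 = 22680.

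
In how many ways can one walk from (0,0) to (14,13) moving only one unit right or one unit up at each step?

20058300

Each path is a sequence of 27 steps with 14 rights: C(27,14) = 20058300.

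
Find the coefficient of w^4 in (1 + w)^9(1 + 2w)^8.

10654

Coefficient of w^4 = Σ_{j} C(9,j)·1^j·C(8,4-j)·2^(4-j) for j from 0 to 4.
= 1120 + 4032 + 4032 + 1344 + 126 = 10654.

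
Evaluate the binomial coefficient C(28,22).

376740

C(28,22) = C(28,6) by symmetry.
C(28,6) = (28·27·26·25·24·23) / 6! = 271252800 / 720 = 376740.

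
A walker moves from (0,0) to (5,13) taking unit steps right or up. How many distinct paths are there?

8568

Each path is a sequence of 18 steps with 5 rights: C(18,5) = 8568.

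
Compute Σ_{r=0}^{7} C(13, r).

5812

1 + 13 + 78 + 286 + 715 + 1287 + 1716 + 1716 = 5812.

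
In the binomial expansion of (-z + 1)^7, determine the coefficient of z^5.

-21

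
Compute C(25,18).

C(25,18) = C(25,7) by symmetry.
C(25,7) = (25·24·23·22·21·20·19) / 7! = 2422728000 / 5040 = 480700.

480700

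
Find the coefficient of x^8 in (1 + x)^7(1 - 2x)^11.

8646

Coefficient of x^8 = Σ_{j} C(7,j)·1^j·C(11,8-j)·(-2)^(8-j) for j from 0 to 7.
= 42240 + (-295680) + 620928 + (-517440) + 184800 + (-27720) + 1540 + (-22) = 8646.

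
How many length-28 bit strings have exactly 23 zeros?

98280

Choose the 23 positions: C(28,23) = 98280.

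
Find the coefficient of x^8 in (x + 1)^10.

The general term is C(10,j)·(x)^j·(1)^(10-j); the x^8 term has j = 8.
C(10,8) = 45.
Coefficient = C(10,8) = 45.

45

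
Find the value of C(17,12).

6188

C(17,12) = C(17,5) by symmetry.
C(17,5) = (17·16·15·14·13) / 5! = 742560 / 120 = 6188.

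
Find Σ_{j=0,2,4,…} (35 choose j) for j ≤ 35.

17179869184

Even-j terms of row 35 sum to 2^34 = 17179869184.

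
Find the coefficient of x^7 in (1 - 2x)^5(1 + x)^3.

Coefficient of x^7 = Σ_{j} C(5,j)·(-2)^j·C(3,7-j)·1^(7-j) for j from 4 to 5.
= 80 + (-96) = -16.

-16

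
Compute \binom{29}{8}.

4292145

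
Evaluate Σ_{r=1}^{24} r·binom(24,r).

Differentiating (1+x)^24 and setting x=1: Σ r·C(24,r) = 24·2^23 = 201326592.

201326592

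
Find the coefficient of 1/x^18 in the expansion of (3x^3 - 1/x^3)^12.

-5940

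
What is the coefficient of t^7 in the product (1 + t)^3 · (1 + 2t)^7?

Coefficient of t^7 = Σ_{j} C(3,j)·1^j·C(7,7-j)·2^(7-j) for j from 0 to 3.
= 128 + 1344 + 2016 + 560 = 4048.

4048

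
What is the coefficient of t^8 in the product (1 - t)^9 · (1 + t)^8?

70

Coefficient of t^8 = Σ_{j} C(9,j)·(-1)^j·C(8,8-j)·1^(8-j) for j from 0 to 8.
= 1 + (-72) + 1008 + (-4704) + 8820 + (-7056) + 2352 + (-288) + 9 = 70.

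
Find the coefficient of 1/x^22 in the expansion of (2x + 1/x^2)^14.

General term: C(14,j)·(2x)^j·(1/x^2)^(14-j), with x-exponent 1j − 2(14−j) = 3j − 28.
Set 3j − 28 = -22: j = 2.
C(14,2) = 91; 2^2 = 4; 1^12 = 1.
Coefficient = 91 · 4 · 1 = 364.

364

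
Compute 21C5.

20349

C(21,5) = (21·20·19·18·17) / 5! = 2441880 / 120 = 20349.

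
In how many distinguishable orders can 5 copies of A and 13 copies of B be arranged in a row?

Choose positions for the A's: C(18,5) = 8568.

8568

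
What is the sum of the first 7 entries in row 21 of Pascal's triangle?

82160

1 + 21 + 210 + 1330 + 5985 + 20349 + 54264 = 82160.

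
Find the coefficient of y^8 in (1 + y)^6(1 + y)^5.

165

Coefficient of y^8 = Σ_{j} C(6,j)·C(5,8-j) for j from 3 to 6.
= 20 + 75 + 60 + 10 = 165.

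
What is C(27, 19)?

2220075

C(27,19) = C(27,8) by symmetry.
C(27,8) = (27·26·25·24·23·22·21·20) / 8! = 89513424000 / 40320 = 2220075.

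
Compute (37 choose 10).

C(37,10) = (37·36·35·34·33·32·31·30·29·28) / 10! = 1264020397516800 / 3628800 = 348330136.

348330136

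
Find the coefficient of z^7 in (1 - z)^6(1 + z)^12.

Coefficient of z^7 = Σ_{j} C(6,j)·(-1)^j·C(12,7-j)·1^(7-j) for j from 0 to 6.
= 792 + (-5544) + 11880 + (-9900) + 3300 + (-396) + 12 = 144.

144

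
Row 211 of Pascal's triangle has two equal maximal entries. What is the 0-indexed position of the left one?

For odd n = 211, C(211,j) peaks at j = (n−1)/2 and (n+1)/2; the lower is 105.

105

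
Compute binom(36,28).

30260340

C(36,28) = C(36,8) by symmetry.
C(36,8) = (36·35·34·33·32·31·30·29) / 8! = 1220096908800 / 40320 = 30260340.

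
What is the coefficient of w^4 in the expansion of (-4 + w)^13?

The general term is C(13,j)·(-4)^j·(w)^(13-j); the w^4 term has j = 9.
C(13,9) = 715.
Coefficient = C(13,9) · (-4)^9 = 715 · (-262144) = -187432960.

-187432960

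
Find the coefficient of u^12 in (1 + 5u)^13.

The general term is C(13,j)·(1)^j·(5u)^(13-j); the u^12 term has j = 1.
C(13,1) = 13.
Coefficient = C(13,1) · 5^12 = 13 · 244140625 = 3173828125.

3173828125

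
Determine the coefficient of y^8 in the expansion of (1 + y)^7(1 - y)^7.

Coefficient of y^8 = Σ_{j} C(7,j)·1^j·C(7,8-j)·(-1)^(8-j) for j from 1 to 7.
= (-7) + 147 + (-735) + 1225 + (-735) + 147 + (-7) = 35.

35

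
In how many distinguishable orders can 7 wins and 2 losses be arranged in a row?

Choose positions for the wins: C(9,7) = 36.

36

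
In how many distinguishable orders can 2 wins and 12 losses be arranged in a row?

Choose positions for the wins: C(14,2) = 91.

91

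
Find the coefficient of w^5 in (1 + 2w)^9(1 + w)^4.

Coefficient of w^5 = Σ_{j} C(9,j)·2^j·C(4,5-j)·1^(5-j) for j from 1 to 5.
= 18 + 576 + 4032 + 8064 + 4032 = 16722.

16722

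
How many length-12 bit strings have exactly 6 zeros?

924

Choose the 6 positions: C(12,6) = 924.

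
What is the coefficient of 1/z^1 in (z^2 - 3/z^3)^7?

General term: C(7,j)·(z^2)^j·(-3/z^3)^(7-j), with z-exponent 2j − 3(7−j) = 5j − 21.
Set 5j − 21 = -1: j = 4.
C(7,4) = 35; 1^4 = 1; (-3)^3 = -27.
Coefficient = 35 · 1 · (-27) = -945.

-945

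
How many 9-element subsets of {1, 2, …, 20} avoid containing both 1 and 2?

136136

All 9-subsets: C(20,9) = 167960. Those containing both fixed elements: C(18,7) = 31824.
167960 − 31824 = 136136.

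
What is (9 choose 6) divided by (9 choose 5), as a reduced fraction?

2/3

C(n,k+1)/C(n,k) = (n−k)/(k+1) = (9−5)/(5+1) = 4/6 = 2/3.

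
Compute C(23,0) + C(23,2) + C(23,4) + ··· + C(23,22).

Even-j terms of row 23 sum to 2^22 = 4194304.

4194304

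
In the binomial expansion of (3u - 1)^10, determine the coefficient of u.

-30

The general term is C(10,j)·(3u)^j·(-1)^(10-j); the u^1 term has j = 1.
C(10,1) = 10.
Coefficient = C(10,1) · 3^1 · (-1)^9 = 10 · 3 · (-1) = -30.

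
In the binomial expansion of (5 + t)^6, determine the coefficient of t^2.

9375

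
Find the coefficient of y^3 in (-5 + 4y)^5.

16000

The general term is C(5,j)·(-5)^j·(4y)^(5-j); the y^3 term has j = 2.
C(5,2) = 10.
Coefficient = C(5,2) · (-5)^2 · 4^3 = 10 · 25 · 64 = 16000.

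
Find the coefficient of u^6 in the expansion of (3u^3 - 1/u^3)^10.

153090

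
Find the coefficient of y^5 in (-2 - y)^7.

The general term is C(7,j)·(-2)^j·(-y)^(7-j); the y^5 term has j = 2.
C(7,2) = 21.
Coefficient = C(7,2) · (-2)^2 · (-1)^5 = 21 · 4 · (-1) = -84.

-84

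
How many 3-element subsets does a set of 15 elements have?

C(15,3) = (15·14·13) / 3! = 2730 / 6 = 455.

455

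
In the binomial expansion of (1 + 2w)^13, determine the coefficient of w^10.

The general term is C(13,j)·(1)^j·(2w)^(13-j); the w^10 term has j = 3.
C(13,3) = 286.
Coefficient = C(13,3) · 2^10 = 286 · 1024 = 292864.

292864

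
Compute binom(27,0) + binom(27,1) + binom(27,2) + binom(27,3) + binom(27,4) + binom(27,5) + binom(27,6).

1 + 27 + 351 + 2925 + 17550 + 80730 + 296010 = 397594.

397594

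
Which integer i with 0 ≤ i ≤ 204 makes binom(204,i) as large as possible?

C(204,i) is maximized at i = 204/2 = 102.

102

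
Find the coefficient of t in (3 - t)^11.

-649539

The general term is C(11,j)·(3)^j·(-t)^(11-j); the t^1 term has j = 10.
C(11,10) = 11.
Coefficient = C(11,10) · 3^10 · (-1)^1 = 11 · 59049 · (-1) = -649539.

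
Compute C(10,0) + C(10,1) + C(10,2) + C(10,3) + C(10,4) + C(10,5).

638

1 + 10 + 45 + 120 + 210 + 252 = 638.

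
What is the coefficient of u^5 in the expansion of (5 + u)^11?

The general term is C(11,j)·(5)^j·(u)^(11-j); the u^5 term has j = 6.
C(11,6) = 462.
Coefficient = C(11,6) · 5^6 = 462 · 15625 = 7218750.

7218750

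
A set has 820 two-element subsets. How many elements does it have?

41

n(n−1)/2 = 820 ⇒ n(n−1) = 1640. Since 41·40 = 1640, n = 41.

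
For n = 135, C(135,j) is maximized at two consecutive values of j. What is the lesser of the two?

For odd n = 135, C(135,j) peaks at j = (n−1)/2 and (n+1)/2; the lesser is 67.

67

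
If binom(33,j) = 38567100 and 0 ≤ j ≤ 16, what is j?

9

C(33,j) increases on 0 ≤ j ≤ 16. C(33,8) = 13884156 and C(33,9) = 38567100, so j = 9.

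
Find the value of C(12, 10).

C(12,10) = C(12,2) by symmetry.
C(12,2) = (12·11) / 2! = 132 / 2 = 66.

66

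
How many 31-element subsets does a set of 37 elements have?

2324784

C(37,31) = C(37,6) by symmetry.
C(37,6) = (37·36·35·34·33·32) / 6! = 1673844480 / 720 = 2324784.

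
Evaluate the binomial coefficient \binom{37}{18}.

C(37,18) = (37·36·35·34·33·32·31·30·29·28·27·26·25·24·23·22·21·20) / 18! = 113146793787569865523200000 / 6402373705728000 = 17672631900.

17672631900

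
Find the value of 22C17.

C(22,17) = C(22,5) by symmetry.
C(22,5) = (22·21·20·19·18) / 5! = 3160080 / 120 = 26334.

26334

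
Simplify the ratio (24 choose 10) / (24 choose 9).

3/2

C(n,k+1)/C(n,k) = (n−k)/(k+1) = (24−9)/(9+1) = 15/10 = 3/2.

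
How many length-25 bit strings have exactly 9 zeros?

2042975

Choose the 9 positions: C(25,9) = 2042975.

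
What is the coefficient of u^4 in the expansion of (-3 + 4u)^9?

The general term is C(9,j)·(-3)^j·(4u)^(9-j); the u^4 term has j = 5.
C(9,5) = 126.
Coefficient = C(9,5) · (-3)^5 · 4^4 = 126 · (-243) · 256 = -7838208.

-7838208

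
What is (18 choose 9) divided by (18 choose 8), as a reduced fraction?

C(n,k+1)/C(n,k) = (n−k)/(k+1) = (18−8)/(8+1) = 10/9.

10/9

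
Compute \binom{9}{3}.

84

C(9,3) = (9·8·7) / 3! = 504 / 6 = 84.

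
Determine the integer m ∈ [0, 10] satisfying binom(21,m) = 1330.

3

C(21,m) increases on 0 ≤ m ≤ 10. C(21,2) = 210 and C(21,3) = 1330, so m = 3.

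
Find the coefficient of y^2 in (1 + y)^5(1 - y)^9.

1

Coefficient of y^2 = Σ_{j} C(5,j)·1^j·C(9,2-j)·(-1)^(2-j) for j from 0 to 2.
= 36 + (-45) + 10 = 1.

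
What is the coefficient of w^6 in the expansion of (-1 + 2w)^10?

The general term is C(10,j)·(-1)^j·(2w)^(10-j); the w^6 term has j = 4.
C(10,4) = 210.
Coefficient = C(10,4) · 2^6 = 210 · 64 = 13440.

13440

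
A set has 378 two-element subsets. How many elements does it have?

28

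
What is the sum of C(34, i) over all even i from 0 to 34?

Even-i terms of row 34 sum to 2^33 = 8589934592.

8589934592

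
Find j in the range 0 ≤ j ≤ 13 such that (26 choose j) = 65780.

5

C(26,j) increases on 0 ≤ j ≤ 13. C(26,4) = 14950 and C(26,5) = 65780, so j = 5.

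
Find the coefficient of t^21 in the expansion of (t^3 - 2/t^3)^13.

-2288

General term: C(13,j)·(t^3)^j·(-2/t^3)^(13-j), with t-exponent 3j − 3(13−j) = 6j − 39.
Set 6j − 39 = 21: j = 10.
C(13,10) = 286; 1^10 = 1; (-2)^3 = -8.
Coefficient = 286 · 1 · (-8) = -2288.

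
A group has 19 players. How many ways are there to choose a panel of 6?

27132

This is C(19,6) = 27132.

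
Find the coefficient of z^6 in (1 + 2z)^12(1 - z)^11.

Coefficient of z^6 = Σ_{j} C(12,j)·2^j·C(11,6-j)·(-1)^(6-j) for j from 0 to 6.
= 462 + (-11088) + 87120 + (-290400) + 435600 + (-278784) + 59136 = 2046.

2046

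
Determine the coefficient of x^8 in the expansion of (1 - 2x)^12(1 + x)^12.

-10593

Coefficient of x^8 = Σ_{j} C(12,j)·(-2)^j·C(12,8-j)·1^(8-j) for j from 0 to 8.
= 495 + (-19008) + 243936 + (-1393920) + 3920400 + (-5575680) + 3902976 + (-1216512) + 126720 = -10593.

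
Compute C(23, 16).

245157

C(23,16) = C(23,7) by symmetry.
C(23,7) = (23·22·21·20·19·18·17) / 7! = 1235591280 / 5040 = 245157.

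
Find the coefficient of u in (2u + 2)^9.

4608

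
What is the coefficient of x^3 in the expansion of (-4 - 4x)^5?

The general term is C(5,j)·(-4)^j·(-4x)^(5-j); the x^3 term has j = 2.
C(5,2) = 10.
Coefficient = C(5,2) · (-4)^2 · (-4)^3 = 10 · 16 · (-64) = -10240.

-10240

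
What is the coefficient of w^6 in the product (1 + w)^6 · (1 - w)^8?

Coefficient of w^6 = Σ_{j} C(6,j)·1^j·C(8,6-j)·(-1)^(6-j) for j from 0 to 6.
= 28 + (-336) + 1050 + (-1120) + 420 + (-48) + 1 = -5.

-5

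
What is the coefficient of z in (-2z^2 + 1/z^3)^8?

General term: C(8,j)·(-2z^2)^j·(1/z^3)^(8-j), with z-exponent 2j − 3(8−j) = 5j − 24.
Set 5j − 24 = 1: j = 5.
C(8,5) = 56; (-2)^5 = -32; 1^3 = 1.
Coefficient = 56 · (-32) · 1 = -1792.

-1792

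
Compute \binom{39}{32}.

C(39,32) = C(39,7) by symmetry.
C(39,7) = (39·38·37·36·35·34·33) / 7! = 77519922480 / 5040 = 15380937.

15380937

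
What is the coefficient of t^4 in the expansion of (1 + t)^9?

The general term is C(9,j)·(1)^j·(t)^(9-j); the t^4 term has j = 5.
C(9,5) = 126.
Coefficient = C(9,5) = 126.

126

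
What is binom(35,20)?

C(35,20) = C(35,15) by symmetry.
C(35,15) = (35·34·33·32·31·30·29·28·27·26·25·24·23·22·21) / 15! = 4247252019052922880000 / 1307674368000 = 3247943160.

3247943160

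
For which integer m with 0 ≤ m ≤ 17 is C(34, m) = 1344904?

C(34,m) increases on 0 ≤ m ≤ 17. C(34,5) = 278256 and C(34,6) = 1344904, so m = 6.

6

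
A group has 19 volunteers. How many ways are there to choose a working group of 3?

969

This is C(19,3) = 969.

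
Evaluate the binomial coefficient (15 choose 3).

455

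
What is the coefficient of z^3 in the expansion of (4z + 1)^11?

The general term is C(11,j)·(4z)^j·(1)^(11-j); the z^3 term has j = 3.
C(11,3) = 165.
Coefficient = C(11,3) · 4^3 = 165 · 64 = 10560.

10560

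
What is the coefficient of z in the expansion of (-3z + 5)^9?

-10546875

The general term is C(9,j)·(-3z)^j·(5)^(9-j); the z^1 term has j = 1.
C(9,1) = 9.
Coefficient = C(9,1) · (-3)^1 · 5^8 = 9 · (-3) · 390625 = -10546875.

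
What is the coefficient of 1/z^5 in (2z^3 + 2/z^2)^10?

122880

General term: C(10,j)·(2z^3)^j·(2/z^2)^(10-j), with z-exponent 3j − 2(10−j) = 5j − 20.
Set 5j − 20 = -5: j = 3.
C(10,3) = 120; 2^3 = 8; 2^7 = 128.
Coefficient = 120 · 8 · 128 = 122880.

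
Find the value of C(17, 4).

2380

C(17,4) = (17·16·15·14) / 4! = 57120 / 24 = 2380.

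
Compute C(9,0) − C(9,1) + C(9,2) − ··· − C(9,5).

The partial alternating sum Σ_{k=0}^{5} (−1)^k C(9,k) = (−1)^5 C(8,5) = -56.

-56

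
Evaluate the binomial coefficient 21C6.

54264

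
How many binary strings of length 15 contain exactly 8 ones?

6435

Choose the 8 positions: C(15,8) = 6435.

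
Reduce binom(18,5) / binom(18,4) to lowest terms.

C(n,k+1)/C(n,k) = (n−k)/(k+1) = (18−4)/(4+1) = 14/5.

14/5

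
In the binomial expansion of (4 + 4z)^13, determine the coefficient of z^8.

The general term is C(13,j)·(4)^j·(4z)^(13-j); the z^8 term has j = 5.
C(13,5) = 1287.
Coefficient = C(13,5) · 4^5 · 4^8 = 1287 · 1024 · 65536 = 86369107968.

86369107968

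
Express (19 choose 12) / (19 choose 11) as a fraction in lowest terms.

C(n,k+1)/C(n,k) = (n−k)/(k+1) = (19−11)/(11+1) = 8/12 = 2/3.

2/3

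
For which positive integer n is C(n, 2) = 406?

29

n(n−1)/2 = 406 ⇒ n(n−1) = 812. Since 29·28 = 812, n = 29.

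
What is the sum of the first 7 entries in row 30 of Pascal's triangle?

768212

1 + 30 + 435 + 4060 + 27405 + 142506 + 593775 = 768212.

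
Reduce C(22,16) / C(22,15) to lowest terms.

7/16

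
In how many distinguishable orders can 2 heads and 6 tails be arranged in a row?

Choose positions for the heads: C(8,2) = 28.

28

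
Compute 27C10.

8436285

C(27,10) = (27·26·25·24·23·22·21·20·19·18) / 10! = 30613591008000 / 3628800 = 8436285.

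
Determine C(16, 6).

8008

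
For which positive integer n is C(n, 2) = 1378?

53

n(n−1)/2 = 1378 ⇒ n(n−1) = 2756. Since 53·52 = 2756, n = 53.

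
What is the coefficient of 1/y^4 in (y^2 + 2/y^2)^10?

13440

General term: C(10,j)·(y^2)^j·(2/y^2)^(10-j), with y-exponent 2j − 2(10−j) = 4j − 20.
Set 4j − 20 = -4: j = 4.
C(10,4) = 210; 1^4 = 1; 2^6 = 64.
Coefficient = 210 · 1 · 64 = 13440.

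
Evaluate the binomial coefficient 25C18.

C(25,18) = C(25,7) by symmetry.
C(25,7) = (25·24·23·22·21·20·19) / 7! = 2422728000 / 5040 = 480700.

480700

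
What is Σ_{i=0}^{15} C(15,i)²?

By Vandermonde's identity, Σ C(15,i)² = C(30,15) = 155117520.

155117520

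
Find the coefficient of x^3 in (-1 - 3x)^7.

The general term is C(7,j)·(-1)^j·(-3x)^(7-j); the x^3 term has j = 4.
C(7,4) = 35.
Coefficient = C(7,4) · (-3)^3 = 35 · (-27) = -945.

-945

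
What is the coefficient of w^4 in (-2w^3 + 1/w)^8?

General term: C(8,j)·(-2w^3)^j·(1/w)^(8-j), with w-exponent 3j − 1(8−j) = 4j − 8.
Set 4j − 8 = 4: j = 3.
C(8,3) = 56; (-2)^3 = -8; 1^5 = 1.
Coefficient = 56 · (-8) · 1 = -448.

-448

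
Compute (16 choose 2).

C(16,2) = (16·15) / 2! = 240 / 2 = 120.

120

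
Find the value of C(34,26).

18156204

C(34,26) = C(34,8) by symmetry.
C(34,8) = (34·33·32·31·30·29·28·27) / 8! = 732058145280 / 40320 = 18156204.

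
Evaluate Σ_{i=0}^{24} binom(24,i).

16777216

Setting x = 1 in (1+x)^24 gives Σ C(24,i) = 2^24 = 16777216.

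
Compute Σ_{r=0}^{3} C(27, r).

1 + 27 + 351 + 2925 = 3304.

3304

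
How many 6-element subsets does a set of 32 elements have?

906192

C(32,6) = (32·31·30·29·28·27) / 6! = 652458240 / 720 = 906192.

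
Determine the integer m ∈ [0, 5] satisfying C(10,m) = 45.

2

C(10,m) increases on 0 ≤ m ≤ 5. C(10,1) = 10 and C(10,2) = 45, so m = 2.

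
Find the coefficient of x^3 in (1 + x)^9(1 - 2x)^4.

Coefficient of x^3 = Σ_{j} C(9,j)·1^j·C(4,3-j)·(-2)^(3-j) for j from 0 to 3.
= (-32) + 216 + (-288) + 84 = -20.

-20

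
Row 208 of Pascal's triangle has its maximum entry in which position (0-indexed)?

104

C(208,m) is maximized at m = 208/2 = 104.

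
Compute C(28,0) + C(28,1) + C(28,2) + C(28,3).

1 + 28 + 378 + 3276 = 3683.

3683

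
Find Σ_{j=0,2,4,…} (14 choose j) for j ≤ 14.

8192

Even-j terms of row 14 sum to 2^13 = 8192.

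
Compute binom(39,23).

37711260990

C(39,23) = C(39,16) by symmetry.
C(39,16) = (39·38·37·36·35·34·33·32·31·30·29·28·27·26·25·24) / 16! = 789024790105300869120000 / 20922789888000 = 37711260990.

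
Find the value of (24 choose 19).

42504

C(24,19) = C(24,5) by symmetry.
C(24,5) = (24·23·22·21·20) / 5! = 5100480 / 120 = 42504.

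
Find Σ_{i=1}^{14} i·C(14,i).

114688

Differentiating (1+x)^14 and setting x=1: Σ i·C(14,i) = 14·2^13 = 114688.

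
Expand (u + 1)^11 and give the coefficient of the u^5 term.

462

The general term is C(11,j)·(u)^j·(1)^(11-j); the u^5 term has j = 5.
C(11,5) = 462.
Coefficient = C(11,5) = 462.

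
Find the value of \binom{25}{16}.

2042975

C(25,16) = C(25,9) by symmetry.
C(25,9) = (25·24·23·22·21·20·19·18·17) / 9! = 741354768000 / 362880 = 2042975.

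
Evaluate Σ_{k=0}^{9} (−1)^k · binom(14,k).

-715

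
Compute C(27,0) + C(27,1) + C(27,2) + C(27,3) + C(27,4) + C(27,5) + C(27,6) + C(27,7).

1285624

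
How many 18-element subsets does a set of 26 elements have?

C(26,18) = C(26,8) by symmetry.
C(26,8) = (26·25·24·23·22·21·20·19) / 8! = 62990928000 / 40320 = 1562275.

1562275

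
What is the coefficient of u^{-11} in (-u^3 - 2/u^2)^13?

-292864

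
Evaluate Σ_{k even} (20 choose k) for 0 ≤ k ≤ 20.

524288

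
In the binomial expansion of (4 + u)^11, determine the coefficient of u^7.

84480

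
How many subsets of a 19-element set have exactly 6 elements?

Choose the 6 positions: C(19,6) = 27132.

27132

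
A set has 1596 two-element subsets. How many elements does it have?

n(n−1)/2 = 1596 ⇒ n(n−1) = 3192. Since 57·56 = 3192, n = 57.

57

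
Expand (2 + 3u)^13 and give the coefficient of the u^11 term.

55269864

The general term is C(13,j)·(2)^j·(3u)^(13-j); the u^11 term has j = 2.
C(13,2) = 78.
Coefficient = C(13,2) · 2^2 · 3^11 = 78 · 4 · 177147 = 55269864.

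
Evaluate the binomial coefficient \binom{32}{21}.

129024480

C(32,21) = C(32,11) by symmetry.
C(32,11) = (32·31·30·29·28·27·26·25·24·23·22) / 11! = 5150244363264000 / 39916800 = 129024480.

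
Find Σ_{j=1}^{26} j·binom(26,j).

872415232

Differentiating (1+x)^26 and setting x=1: Σ j·C(26,j) = 26·2^25 = 872415232.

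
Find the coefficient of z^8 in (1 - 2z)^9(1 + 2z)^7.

0

Coefficient of z^8 = Σ_{j} C(9,j)·(-2)^j·C(7,8-j)·2^(8-j) for j from 1 to 8.
= (-2304) + 64512 + (-451584) + 1128960 + (-1128960) + 451584 + (-64512) + 2304 = 0.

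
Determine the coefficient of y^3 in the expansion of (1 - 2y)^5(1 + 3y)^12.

Coefficient of y^3 = Σ_{j} C(5,j)·(-2)^j·C(12,3-j)·3^(3-j) for j from 0 to 3.
= 5940 + (-5940) + 1440 + (-80) = 1360.

1360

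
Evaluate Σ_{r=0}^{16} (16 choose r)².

601080390

By Vandermonde's identity, Σ C(16,r)² = C(32,16) = 601080390.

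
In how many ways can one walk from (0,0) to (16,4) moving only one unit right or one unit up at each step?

4845

Each path is a sequence of 20 steps with 16 rights: C(20,16) = 4845.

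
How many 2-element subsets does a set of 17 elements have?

136

C(17,2) = (17·16) / 2! = 272 / 2 = 136.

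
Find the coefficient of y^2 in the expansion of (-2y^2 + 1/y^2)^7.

General term: C(7,j)·(-2y^2)^j·(1/y^2)^(7-j), with y-exponent 2j − 2(7−j) = 4j − 14.
Set 4j − 14 = 2: j = 4.
C(7,4) = 35; (-2)^4 = 16; 1^3 = 1.
Coefficient = 35 · 16 · 1 = 560.

560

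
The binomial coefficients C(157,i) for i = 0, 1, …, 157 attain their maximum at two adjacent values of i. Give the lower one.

78

For odd n = 157, C(157,i) peaks at i = (n−1)/2 and (n+1)/2; the lower is 78.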